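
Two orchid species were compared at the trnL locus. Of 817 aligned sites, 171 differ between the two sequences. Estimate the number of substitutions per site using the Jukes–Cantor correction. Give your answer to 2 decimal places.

0.25

p = 171/817 ≈ 0.209302.
d = −(3/4) ln(1 − 4p/3) = −0.75 ln(1 − 0.279069) = −0.75 ln(0.720931)
  = −0.75 × (-0.327212) = 0.245409 substitutions/site.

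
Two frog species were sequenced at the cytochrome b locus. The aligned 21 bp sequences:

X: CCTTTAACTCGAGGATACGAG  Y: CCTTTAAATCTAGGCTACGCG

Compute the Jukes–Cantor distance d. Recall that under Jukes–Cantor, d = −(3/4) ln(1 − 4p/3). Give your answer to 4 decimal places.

0.2197

The sequences differ at 4 of 21 sites (8, 11, 15, 20), so p = 4/21 ≈ 0.190476.
d = −(3/4) ln(1 − 4p/3) = −0.75 ln(1 − 0.253968) = −0.75 ln(0.746032)
  = −0.75 × (-0.292987) = 0.219740 substitutions/site.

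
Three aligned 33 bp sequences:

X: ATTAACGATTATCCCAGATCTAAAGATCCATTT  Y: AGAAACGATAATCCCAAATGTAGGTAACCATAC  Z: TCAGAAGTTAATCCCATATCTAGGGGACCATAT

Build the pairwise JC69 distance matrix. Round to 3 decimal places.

X–Y: 11/33 sites differ → p ≈ 0.333333, d = −0.75 ln(1 − 0.444444) = 0.440839 ≈ 0.441.
X–Z: 13/33 sites differ → p ≈ 0.393939, d = −0.75 ln(1 − 0.525252) = 0.558728 ≈ 0.559.
Y–Z: 10/33 sites differ → p ≈ 0.30303, d = −0.75 ln(1 − 0.40404) = 0.388186 ≈ 0.388.

d(X,Y) = 0.441, d(X,Z) = 0.559, d(Y,Z) = 0.388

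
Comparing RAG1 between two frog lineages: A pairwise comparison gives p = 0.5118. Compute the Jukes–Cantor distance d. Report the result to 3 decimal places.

0.860

d = −(3/4) ln(1 − 4p/3) = −0.75 ln(1 − 0.6824) = −0.75 ln(0.3176)
  = −0.75 × (-1.146963) = 0.860222 substitutions/site.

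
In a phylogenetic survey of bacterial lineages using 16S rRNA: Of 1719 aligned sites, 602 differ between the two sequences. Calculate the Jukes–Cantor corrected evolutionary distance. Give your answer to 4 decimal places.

p = 602/1719 ≈ 0.350204.
d = −(3/4) ln(1 − 4p/3) = −0.75 ln(1 − 0.466939) = −0.75 ln(0.533061)
  = −0.75 × (-0.629119) = 0.471839 substitutions/site.

0.4718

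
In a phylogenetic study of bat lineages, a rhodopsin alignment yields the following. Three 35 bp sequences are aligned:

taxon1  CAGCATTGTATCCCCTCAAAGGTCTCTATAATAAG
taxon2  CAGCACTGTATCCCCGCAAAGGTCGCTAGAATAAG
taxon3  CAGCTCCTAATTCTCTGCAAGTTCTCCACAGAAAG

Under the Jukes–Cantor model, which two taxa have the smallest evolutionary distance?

taxon1–taxon2: 4/35 differ, p = 0.114, d = 0.124.
taxon1–taxon3: 14/35 differ, p = 0.400, d = 0.572.
taxon2–taxon3: 15/35 differ, p = 0.429, d = 0.635.
The smallest distance is between taxon1 and taxon2.

taxon1 and taxon2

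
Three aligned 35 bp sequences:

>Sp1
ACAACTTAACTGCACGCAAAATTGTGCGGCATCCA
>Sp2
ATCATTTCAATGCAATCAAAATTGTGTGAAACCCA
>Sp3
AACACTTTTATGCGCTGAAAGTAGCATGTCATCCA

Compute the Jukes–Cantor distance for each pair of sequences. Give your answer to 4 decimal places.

Sp1–Sp2: 11/35 sites differ → p ≈ 0.314286, d = −0.75 ln(1 − 0.419048) = 0.407315 ≈ 0.4073.
Sp1–Sp3: 14/35 sites differ → p = 0.4, d = −0.75 ln(1 − 0.533333) = 0.571605 ≈ 0.5716.
Sp2–Sp3: 14/35 sites differ → p = 0.4, d = −0.75 ln(1 − 0.533333) = 0.571605 ≈ 0.5716.

d(Sp1,Sp2) = 0.4073, d(Sp1,Sp3) = 0.5716, d(Sp2,Sp3) = 0.5716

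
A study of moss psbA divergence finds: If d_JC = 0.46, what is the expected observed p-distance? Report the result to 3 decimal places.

p = (3/4)(1 − e^(−4d/3)) = 0.75 × (1 − e^(-0.613333)) = 0.75 × (1 − 0.541543) = 0.343843.

0.344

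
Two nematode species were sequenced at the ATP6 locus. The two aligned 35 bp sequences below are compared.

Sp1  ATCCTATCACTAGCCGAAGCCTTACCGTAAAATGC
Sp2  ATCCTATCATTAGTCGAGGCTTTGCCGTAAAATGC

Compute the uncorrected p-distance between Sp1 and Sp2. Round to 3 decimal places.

The sequences differ at 5 of 35 positions (sites 10, 14, 18, 21, 24).
p = 5/35 = 0.142857… ≈ 0.143 (to 3 d.p.).

0.143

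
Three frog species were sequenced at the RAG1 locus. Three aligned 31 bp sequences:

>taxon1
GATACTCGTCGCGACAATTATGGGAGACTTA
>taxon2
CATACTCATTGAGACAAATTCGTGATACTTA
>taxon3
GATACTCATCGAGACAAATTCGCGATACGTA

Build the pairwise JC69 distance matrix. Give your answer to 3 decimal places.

taxon1–taxon2: 9/31 sites differ → p ≈ 0.290323, d = −0.75 ln(1 − 0.387097) = 0.367161 ≈ 0.367.
taxon1–taxon3: 8/31 sites differ → p ≈ 0.258065, d = −0.75 ln(1 − 0.344087) = 0.316295 ≈ 0.316.
taxon2–taxon3: 4/31 sites differ → p ≈ 0.129032, d = −0.75 ln(1 − 0.172043) = 0.141596 ≈ 0.142.

d(taxon1,taxon2) = 0.367, d(taxon1,taxon3) = 0.316, d(taxon2,taxon3) = 0.142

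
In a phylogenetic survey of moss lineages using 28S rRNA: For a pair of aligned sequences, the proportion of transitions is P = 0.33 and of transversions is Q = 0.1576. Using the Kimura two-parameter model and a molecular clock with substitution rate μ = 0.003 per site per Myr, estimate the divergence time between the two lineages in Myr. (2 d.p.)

157.57

Under the Kimura two-parameter model, d = −½ ln(1 − 2P − Q) − ¼ ln(1 − 2Q).
1 − 2P − Q = 0.1824, giving −½ ln(0.1824) = 0.850777.
1 − 2Q = 0.6848, giving −¼ ln(0.6848) = 0.094657.
d = 0.850777 + 0.094657 = 0.945434.
Under a molecular clock d = 2μt, so t = d/(2μ) = 0.945434 / (2 × 0.003) = 157.57 Myr.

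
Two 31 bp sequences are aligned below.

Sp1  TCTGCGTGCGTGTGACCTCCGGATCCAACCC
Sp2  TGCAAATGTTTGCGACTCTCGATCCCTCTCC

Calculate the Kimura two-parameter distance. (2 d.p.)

Of 31 sites, 11 differences are transitions and 6 are transversions, so P = 11/31 ≈ 0.354839 and Q = 6/31 ≈ 0.193548.
Under the Kimura two-parameter model, d = −½ ln(1 − 2P − Q) − ¼ ln(1 − 2Q).
1 − 2P − Q = 0.096774, giving −½ ln(0.096774) = 1.167688.
1 − 2Q = 0.612904, giving −¼ ln(0.612904) = 0.122387.
d = 1.167688 + 0.122387 = 1.290075.

1.29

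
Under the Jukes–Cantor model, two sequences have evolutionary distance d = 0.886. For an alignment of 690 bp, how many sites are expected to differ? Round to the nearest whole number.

Invert JC69: p = (3/4)(1 − e^(−4d/3)) = 0.75 × (1 − e^(-1.181333)) = 0.75 × (1 − 0.306869) = 0.519848.
Expected differing sites = pL ≈ 0.519848 × 690 = 358.69512 ≈ 359.

359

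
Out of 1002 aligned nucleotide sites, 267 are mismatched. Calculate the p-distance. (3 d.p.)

p = 267/1002 = 0.266467… ≈ 0.266 (to 3 d.p.).

0.266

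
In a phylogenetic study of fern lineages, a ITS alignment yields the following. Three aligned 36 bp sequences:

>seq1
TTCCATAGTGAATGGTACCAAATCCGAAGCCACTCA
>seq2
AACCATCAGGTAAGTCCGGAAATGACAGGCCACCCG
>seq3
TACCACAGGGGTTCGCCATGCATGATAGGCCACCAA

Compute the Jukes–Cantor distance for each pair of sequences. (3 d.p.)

d(seq1,seq2) = 0.824, d(seq1,seq3) = 0.824, d(seq2,seq3) = 0.673

seq1–seq2: 18/36 sites differ → p = 0.5, d = −0.75 ln(1 − 0.666667) = 0.823960 ≈ 0.824.
seq1–seq3: 18/36 sites differ → p = 0.5, d = −0.75 ln(1 − 0.666667) = 0.823960 ≈ 0.824.
seq2–seq3: 16/36 sites differ → p ≈ 0.444444, d = −0.75 ln(1 − 0.592592) = 0.673455 ≈ 0.673.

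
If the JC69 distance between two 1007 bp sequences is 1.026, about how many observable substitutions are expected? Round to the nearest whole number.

563

Invert JC69: p = (3/4)(1 − e^(−4d/3)) = 0.75 × (1 − e^(-1.368)) = 0.75 × (1 − 0.254616) = 0.559038.
Expected differing sites = pL ≈ 0.559038 × 1007 = 562.951266 ≈ 563.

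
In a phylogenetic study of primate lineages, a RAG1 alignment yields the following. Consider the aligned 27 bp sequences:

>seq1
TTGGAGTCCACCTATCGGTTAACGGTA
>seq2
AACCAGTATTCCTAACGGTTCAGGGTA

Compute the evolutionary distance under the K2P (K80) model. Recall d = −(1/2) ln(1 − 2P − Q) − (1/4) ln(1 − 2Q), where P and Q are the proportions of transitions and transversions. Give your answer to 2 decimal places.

0.54

Of 27 sites, 1 differences are transitions and 9 are transversions, so P = 1/27 ≈ 0.037037 and Q = 9/27 ≈ 0.333333.
Under the Kimura two-parameter model, d = −½ ln(1 − 2P − Q) − ¼ ln(1 − 2Q).
1 − 2P − Q = 0.592593, giving −½ ln(0.592593) = 0.261624.
1 − 2Q = 0.333334, giving −¼ ln(0.333334) = 0.274653.
d = 0.261624 + 0.274653 = 0.536277.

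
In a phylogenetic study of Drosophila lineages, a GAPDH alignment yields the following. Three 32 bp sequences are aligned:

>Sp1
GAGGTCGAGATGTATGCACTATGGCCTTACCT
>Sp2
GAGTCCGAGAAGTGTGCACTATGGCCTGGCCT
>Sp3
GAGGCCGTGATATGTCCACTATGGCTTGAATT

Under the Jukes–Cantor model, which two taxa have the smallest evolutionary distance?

Sp1–Sp2: 6/32 differ, p = 0.188, d = 0.216.
Sp1–Sp3: 9/32 differ, p = 0.281, d = 0.353.
Sp2–Sp3: 9/32 differ, p = 0.281, d = 0.353.
The smallest distance is between Sp1 and Sp2.

Sp1 and Sp2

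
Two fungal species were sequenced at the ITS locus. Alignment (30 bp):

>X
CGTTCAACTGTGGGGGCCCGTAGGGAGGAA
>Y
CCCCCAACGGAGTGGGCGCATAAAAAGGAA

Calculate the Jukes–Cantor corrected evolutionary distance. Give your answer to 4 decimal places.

0.5034

The sequences differ at 11 of 30 sites, so p = 11/30 ≈ 0.366667.
d = −(3/4) ln(1 − 4p/3) = −0.75 ln(1 − 0.488889) = −0.75 ln(0.511111)
  = −0.75 × (-0.671168) = 0.503376 substitutions/site.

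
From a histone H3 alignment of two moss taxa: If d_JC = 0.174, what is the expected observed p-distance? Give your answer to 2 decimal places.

0.16

p = (3/4)(1 − e^(−4d/3)) = 0.75 × (1 − e^(-0.232)) = 0.75 × (1 − 0.792946) = 0.155291.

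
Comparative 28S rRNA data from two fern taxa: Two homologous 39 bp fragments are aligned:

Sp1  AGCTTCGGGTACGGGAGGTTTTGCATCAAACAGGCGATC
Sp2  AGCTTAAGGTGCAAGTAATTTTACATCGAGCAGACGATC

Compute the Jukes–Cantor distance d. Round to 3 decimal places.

The sequences differ at 12 of 39 sites, so p = 12/39 ≈ 0.307692.
d = −(3/4) ln(1 − 4p/3) = −0.75 ln(1 − 0.410256) = −0.75 ln(0.589744)
  = −0.75 × (-0.528067) = 0.396050 substitutions/site.

0.396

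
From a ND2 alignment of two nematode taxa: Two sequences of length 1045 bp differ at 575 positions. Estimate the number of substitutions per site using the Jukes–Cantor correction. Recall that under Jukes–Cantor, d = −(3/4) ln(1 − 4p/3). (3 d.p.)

0.992

p = 575/1045 ≈ 0.550239.
d = −(3/4) ln(1 − 4p/3) = −0.75 ln(1 − 0.733652) = −0.75 ln(0.266348)
  = −0.75 × (-1.322952) = 0.992214 substitutions/site.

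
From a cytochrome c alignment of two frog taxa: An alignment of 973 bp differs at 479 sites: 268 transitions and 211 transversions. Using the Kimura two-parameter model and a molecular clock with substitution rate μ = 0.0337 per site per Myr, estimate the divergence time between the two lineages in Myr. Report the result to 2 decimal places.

P = 268/973 ≈ 0.275437 and Q = 211/973 ≈ 0.216855.
Under the Kimura two-parameter model, d = −½ ln(1 − 2P − Q) − ¼ ln(1 − 2Q).
1 − 2P − Q = 0.232271, giving −½ ln(0.232271) = 0.729925.
1 − 2Q = 0.56629, giving −¼ ln(0.56629) = 0.142162.
d = 0.729925 + 0.142162 = 0.872087.
Under a molecular clock d = 2μt, so t = d/(2μ) = 0.872087 / (2 × 0.0337) = 12.94 Myr.

12.94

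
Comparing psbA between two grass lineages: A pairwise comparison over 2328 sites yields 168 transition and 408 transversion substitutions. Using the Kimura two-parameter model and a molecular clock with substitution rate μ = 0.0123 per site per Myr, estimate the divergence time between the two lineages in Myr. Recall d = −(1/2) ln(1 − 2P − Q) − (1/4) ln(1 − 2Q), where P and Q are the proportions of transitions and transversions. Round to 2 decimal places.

P = 168/2328 ≈ 0.072165 and Q = 408/2328 ≈ 0.175258.
Under the Kimura two-parameter model, d = −½ ln(1 − 2P − Q) − ¼ ln(1 − 2Q).
1 − 2P − Q = 0.680412, giving −½ ln(0.680412) = 0.192528.
1 − 2Q = 0.649484, giving −¼ ln(0.649484) = 0.107894.
d = 0.192528 + 0.107894 = 0.300422.
Under a molecular clock d = 2μt, so t = d/(2μ) = 0.300422 / (2 × 0.0123) = 12.21 Myr.

12.21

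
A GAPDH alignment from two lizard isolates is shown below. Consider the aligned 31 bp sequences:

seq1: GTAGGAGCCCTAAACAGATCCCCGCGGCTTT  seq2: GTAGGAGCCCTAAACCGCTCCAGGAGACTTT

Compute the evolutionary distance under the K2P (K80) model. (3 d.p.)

0.225

Of 31 sites, 1 differences are transitions and 5 are transversions, so P = 1/31 ≈ 0.032258 and Q = 5/31 ≈ 0.16129.
Under the Kimura two-parameter model, d = −½ ln(1 − 2P − Q) − ¼ ln(1 − 2Q).
1 − 2P − Q = 0.774194, giving −½ ln(0.774194) = 0.127966.
1 − 2Q = 0.67742, giving −¼ ln(0.67742) = 0.097366.
d = 0.127966 + 0.097366 = 0.225332.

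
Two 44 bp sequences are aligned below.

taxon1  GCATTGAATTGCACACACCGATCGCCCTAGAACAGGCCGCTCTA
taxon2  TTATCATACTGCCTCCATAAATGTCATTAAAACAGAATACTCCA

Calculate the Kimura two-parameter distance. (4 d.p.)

Of 44 sites, 13 differences are transitions and 9 are transversions, so P = 13/44 ≈ 0.295455 and Q = 9/44 ≈ 0.204545.
Under the Kimura two-parameter model, d = −½ ln(1 − 2P − Q) − ¼ ln(1 − 2Q).
1 − 2P − Q = 0.204545, giving −½ ln(0.204545) = 0.793484.
1 − 2Q = 0.59091, giving −¼ ln(0.59091) = 0.131523.
d = 0.793484 + 0.131523 = 0.925007.

0.9250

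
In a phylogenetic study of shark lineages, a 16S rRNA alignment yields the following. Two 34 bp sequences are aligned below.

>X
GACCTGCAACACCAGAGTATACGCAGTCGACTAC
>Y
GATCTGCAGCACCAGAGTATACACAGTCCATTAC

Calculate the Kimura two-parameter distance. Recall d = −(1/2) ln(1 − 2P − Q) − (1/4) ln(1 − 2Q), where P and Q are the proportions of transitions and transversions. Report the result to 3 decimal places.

0.169

Of 34 sites, 4 differences are transitions and 1 are transversions, so P = 4/34 ≈ 0.117647 and Q = 1/34 ≈ 0.029412.
Under the Kimura two-parameter model, d = −½ ln(1 − 2P − Q) − ¼ ln(1 − 2Q).
1 − 2P − Q = 0.735294, giving −½ ln(0.735294) = 0.153742.
1 − 2Q = 0.941176, giving −¼ ln(0.941176) = 0.015156.
d = 0.153742 + 0.015156 = 0.168898.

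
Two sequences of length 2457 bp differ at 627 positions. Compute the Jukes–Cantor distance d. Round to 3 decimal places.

0.312

p = 627/2457 ≈ 0.255189.
d = −(3/4) ln(1 − 4p/3) = −0.75 ln(1 − 0.340252) = −0.75 ln(0.659748)
  = −0.75 × (-0.415897) = 0.311923 substitutions/site.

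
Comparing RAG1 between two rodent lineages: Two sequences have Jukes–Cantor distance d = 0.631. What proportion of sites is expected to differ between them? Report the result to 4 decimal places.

0.4266

p = (3/4)(1 − e^(−4d/3)) = 0.75 × (1 − e^(-0.841333)) = 0.75 × (1 − 0.431135) = 0.426649.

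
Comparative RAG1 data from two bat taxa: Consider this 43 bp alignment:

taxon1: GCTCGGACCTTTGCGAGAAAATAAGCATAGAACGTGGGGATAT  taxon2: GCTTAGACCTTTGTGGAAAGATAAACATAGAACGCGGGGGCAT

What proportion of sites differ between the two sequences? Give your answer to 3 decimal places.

The sequences differ at 10 of 43 positions (sites 4, 5, 14, 16, 17, 20, 25, 35, 40, 41).
p = 10/43 = 0.232558… ≈ 0.233 (to 3 d.p.).

0.233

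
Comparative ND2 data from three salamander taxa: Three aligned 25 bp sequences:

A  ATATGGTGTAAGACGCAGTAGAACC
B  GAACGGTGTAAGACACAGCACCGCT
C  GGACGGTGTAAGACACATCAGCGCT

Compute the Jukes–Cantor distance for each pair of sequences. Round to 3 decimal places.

A–B: 9/25 sites differ → p = 0.36, d = −0.75 ln(1 − 0.48) = 0.490445 ≈ 0.490.
A–C: 9/25 sites differ → p = 0.36, d = −0.75 ln(1 − 0.48) = 0.490445 ≈ 0.490.
B–C: 3/25 sites differ → p = 0.12, d = −0.75 ln(1 − 0.16) = 0.130765 ≈ 0.131.

d(A,B) = 0.490, d(A,C) = 0.490, d(B,C) = 0.131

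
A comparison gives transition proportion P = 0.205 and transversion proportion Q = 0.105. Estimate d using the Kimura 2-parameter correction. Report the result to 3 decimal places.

Under the Kimura two-parameter model, d = −½ ln(1 − 2P − Q) − ¼ ln(1 − 2Q).
1 − 2P − Q = 0.485, giving −½ ln(0.485) = 0.361803.
1 − 2Q = 0.79, giving −¼ ln(0.79) = 0.058931.
d = 0.361803 + 0.058931 = 0.420734.

0.421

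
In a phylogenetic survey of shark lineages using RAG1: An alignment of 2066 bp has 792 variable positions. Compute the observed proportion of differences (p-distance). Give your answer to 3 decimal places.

0.383

p = 792/2066 = 0.383349… ≈ 0.383 (to 3 d.p.).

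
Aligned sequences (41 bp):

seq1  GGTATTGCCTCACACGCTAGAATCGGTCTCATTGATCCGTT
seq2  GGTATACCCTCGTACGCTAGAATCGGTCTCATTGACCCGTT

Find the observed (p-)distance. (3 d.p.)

The sequences differ at 5 of 41 positions (sites 6, 7, 12, 13, 36).
p = 5/41 = 0.121951… ≈ 0.122 (to 3 d.p.).

0.122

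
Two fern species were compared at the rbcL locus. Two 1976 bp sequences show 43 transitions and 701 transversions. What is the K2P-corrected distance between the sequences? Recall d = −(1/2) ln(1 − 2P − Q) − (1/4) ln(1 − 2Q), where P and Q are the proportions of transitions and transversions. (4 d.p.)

0.5630

P = 43/1976 ≈ 0.021761 and Q = 701/1976 ≈ 0.354757.
Under the Kimura two-parameter model, d = −½ ln(1 − 2P − Q) − ¼ ln(1 − 2Q).
1 − 2P − Q = 0.601721, giving −½ ln(0.601721) = 0.253981.
1 − 2Q = 0.290486, giving −¼ ln(0.290486) = 0.309050.
d = 0.253981 + 0.309050 = 0.563031.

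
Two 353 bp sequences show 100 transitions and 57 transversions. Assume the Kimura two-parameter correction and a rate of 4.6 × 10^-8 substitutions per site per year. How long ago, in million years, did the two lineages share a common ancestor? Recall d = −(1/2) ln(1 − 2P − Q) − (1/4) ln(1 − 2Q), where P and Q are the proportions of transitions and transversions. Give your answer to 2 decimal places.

8.14

P = 100/353 ≈ 0.283286 and Q = 57/353 ≈ 0.161473.
Under the Kimura two-parameter model, d = −½ ln(1 − 2P − Q) − ¼ ln(1 − 2Q).
1 − 2P − Q = 0.271955, giving −½ ln(0.271955) = 0.651059.
1 − 2Q = 0.677054, giving −¼ ln(0.677054) = 0.097501.
d = 0.651059 + 0.097501 = 0.748560.
Under a molecular clock d = 2μt, so t = d/(2μ) = 0.748560 / (2 × 4.6 × 10^-8) = 8.14 million years.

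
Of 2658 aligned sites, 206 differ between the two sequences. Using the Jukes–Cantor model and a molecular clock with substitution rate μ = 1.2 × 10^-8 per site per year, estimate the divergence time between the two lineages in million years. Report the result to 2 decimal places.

3.41

p = 206/2658 ≈ 0.077502.
d = −(3/4) ln(1 − 4p/3) = −0.75 ln(1 − 0.103336) = −0.75 ln(0.896664)
  = −0.75 × (-0.109074) = 0.081806 substitutions/site.
Under a molecular clock d = 2μt, so t = d/(2μ) = 0.081806 / (2 × 1.2 × 10^-8) = 3.41 million years.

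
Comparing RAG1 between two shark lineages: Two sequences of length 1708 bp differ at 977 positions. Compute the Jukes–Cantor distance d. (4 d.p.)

p = 977/1708 ≈ 0.572014.
d = −(3/4) ln(1 − 4p/3) = −0.75 ln(1 − 0.762685) = −0.75 ln(0.237315)
  = −0.75 × (-1.438367) = 1.078775 substitutions/site.

1.0788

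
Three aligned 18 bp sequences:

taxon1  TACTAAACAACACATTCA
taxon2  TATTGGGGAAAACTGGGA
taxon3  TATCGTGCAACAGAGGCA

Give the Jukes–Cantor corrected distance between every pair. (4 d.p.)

taxon1–taxon2: 10/18 sites differ → p ≈ 0.555556, d = −0.75 ln(1 − 0.740741) = 1.012446 ≈ 1.0124.
taxon1–taxon3: 8/18 sites differ → p ≈ 0.444444, d = −0.75 ln(1 − 0.592592) = 0.673455 ≈ 0.6735.
taxon2–taxon3: 7/18 sites differ → p ≈ 0.388889, d = −0.75 ln(1 − 0.518519) = 0.548166 ≈ 0.5482.

d(taxon1,taxon2) = 1.0124, d(taxon1,taxon3) = 0.6735, d(taxon2,taxon3) = 0.5482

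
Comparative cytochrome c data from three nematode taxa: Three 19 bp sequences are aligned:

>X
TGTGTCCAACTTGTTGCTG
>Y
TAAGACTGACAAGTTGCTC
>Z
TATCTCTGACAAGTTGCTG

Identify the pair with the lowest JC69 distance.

X–Y: 8/19 differ, p = 0.421, d = 0.618.
X–Z: 6/19 differ, p = 0.316, d = 0.410.
Y–Z: 4/19 differ, p = 0.211, d = 0.247.
The smallest distance is between Y and Z.

Y and Z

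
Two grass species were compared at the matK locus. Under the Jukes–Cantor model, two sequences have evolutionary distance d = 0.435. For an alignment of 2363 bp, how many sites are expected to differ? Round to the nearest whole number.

780

Invert JC69: p = (3/4)(1 − e^(−4d/3)) = 0.75 × (1 − e^(-0.58)) = 0.75 × (1 − 0.559898) = 0.330077.
Expected differing sites = pL ≈ 0.330077 × 2363 = 779.971951 ≈ 780.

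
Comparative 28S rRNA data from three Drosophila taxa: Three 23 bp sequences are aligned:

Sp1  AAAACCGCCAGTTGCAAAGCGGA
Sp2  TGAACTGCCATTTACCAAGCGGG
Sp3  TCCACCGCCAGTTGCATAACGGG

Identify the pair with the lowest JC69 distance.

Sp1 and Sp3

Sp1–Sp2: 7/23 differ, p = 0.304, d = 0.390.
Sp1–Sp3: 6/23 differ, p = 0.261, d = 0.321.
Sp2–Sp3: 8/23 differ, p = 0.348, d = 0.467.
The smallest distance is between Sp1 and Sp3.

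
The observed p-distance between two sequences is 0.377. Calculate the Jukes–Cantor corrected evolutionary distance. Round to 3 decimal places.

d = −(3/4) ln(1 − 4p/3) = −0.75 ln(1 − 0.502667) = −0.75 ln(0.497333)
  = −0.75 × (-0.698495) = 0.523871 substitutions/site.

0.524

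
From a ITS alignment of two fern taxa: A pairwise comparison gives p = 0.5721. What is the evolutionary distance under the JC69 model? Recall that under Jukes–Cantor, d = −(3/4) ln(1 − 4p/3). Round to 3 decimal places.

1.079

d = −(3/4) ln(1 − 4p/3) = −0.75 ln(1 − 0.7628) = −0.75 ln(0.2372)
  = −0.75 × (-1.438852) = 1.079139 substitutions/site.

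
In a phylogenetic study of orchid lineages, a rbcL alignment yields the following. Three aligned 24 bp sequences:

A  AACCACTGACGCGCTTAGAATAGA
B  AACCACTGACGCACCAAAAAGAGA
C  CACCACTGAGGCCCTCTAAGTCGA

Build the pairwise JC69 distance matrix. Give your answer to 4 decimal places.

d(A,B) = 0.2441, d(A,C) = 0.4408, d(B,C) = 0.5199

A–B: 5/24 sites differ → p ≈ 0.208333, d = −0.75 ln(1 − 0.277777) = 0.244066 ≈ 0.2441.
A–C: 8/24 sites differ → p ≈ 0.333333, d = −0.75 ln(1 − 0.444444) = 0.440839 ≈ 0.4408.
B–C: 9/24 sites differ → p = 0.375, d = −0.75 ln(1 − 0.5) = 0.519860 ≈ 0.5199.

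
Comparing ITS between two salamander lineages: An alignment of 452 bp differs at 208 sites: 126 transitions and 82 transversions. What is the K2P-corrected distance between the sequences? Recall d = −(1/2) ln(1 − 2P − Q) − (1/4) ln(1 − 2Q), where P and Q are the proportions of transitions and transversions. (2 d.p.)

P = 126/452 ≈ 0.278761 and Q = 82/452 ≈ 0.181416.
Under the Kimura two-parameter model, d = −½ ln(1 − 2P − Q) − ¼ ln(1 − 2Q).
1 − 2P − Q = 0.261062, giving −½ ln(0.261062) = 0.671499.
1 − 2Q = 0.637168, giving −¼ ln(0.637168) = 0.112680.
d = 0.671499 + 0.112680 = 0.784179.

0.78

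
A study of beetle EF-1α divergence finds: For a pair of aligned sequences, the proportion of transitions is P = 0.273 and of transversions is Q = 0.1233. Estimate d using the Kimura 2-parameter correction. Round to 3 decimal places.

Under the Kimura two-parameter model, d = −½ ln(1 − 2P − Q) − ¼ ln(1 − 2Q).
1 − 2P − Q = 0.3307, giving −½ ln(0.3307) = 0.553272.
1 − 2Q = 0.7534, giving −¼ ln(0.7534) = 0.070790.
d = 0.553272 + 0.070790 = 0.624062.

0.624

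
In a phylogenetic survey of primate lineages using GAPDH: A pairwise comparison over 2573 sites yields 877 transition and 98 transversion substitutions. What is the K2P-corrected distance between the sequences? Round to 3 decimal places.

P = 877/2573 ≈ 0.340847 and Q = 98/2573 ≈ 0.038088.
Under the Kimura two-parameter model, d = −½ ln(1 − 2P − Q) − ¼ ln(1 − 2Q).
1 − 2P − Q = 0.280218, giving −½ ln(0.280218) = 0.636094.
1 − 2Q = 0.923824, giving −¼ ln(0.923824) = 0.019808.
d = 0.636094 + 0.019808 = 0.655902.

0.656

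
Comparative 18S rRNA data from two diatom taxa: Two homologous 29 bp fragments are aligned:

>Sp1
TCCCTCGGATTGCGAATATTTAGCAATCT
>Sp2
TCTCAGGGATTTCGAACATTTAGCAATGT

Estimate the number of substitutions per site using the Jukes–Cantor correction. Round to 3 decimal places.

The sequences differ at 6 of 29 sites (3, 5, 6, 12, 17, 28), so p = 6/29 ≈ 0.206897.
d = −(3/4) ln(1 − 4p/3) = −0.75 ln(1 − 0.275863) = −0.75 ln(0.724137)
  = −0.75 × (-0.322775) = 0.242081 substitutions/site.

0.242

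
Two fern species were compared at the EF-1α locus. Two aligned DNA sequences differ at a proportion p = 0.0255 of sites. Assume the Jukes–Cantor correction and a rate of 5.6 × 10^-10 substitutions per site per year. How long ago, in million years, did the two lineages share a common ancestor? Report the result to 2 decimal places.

23.16

d = −(3/4) ln(1 − 4p/3) = −0.75 ln(1 − 0.034) = −0.75 ln(0.966)
  = −0.75 × (-0.034591) = 0.025943 substitutions/site.
Under a molecular clock d = 2μt, so t = d/(2μ) = 0.025943 / (2 × 5.6 × 10^-10) = 23.16 million years.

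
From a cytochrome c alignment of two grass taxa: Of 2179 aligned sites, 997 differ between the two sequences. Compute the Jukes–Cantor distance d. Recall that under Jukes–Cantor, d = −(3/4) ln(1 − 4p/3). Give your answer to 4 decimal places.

0.7063

p = 997/2179 ≈ 0.457549.
d = −(3/4) ln(1 − 4p/3) = −0.75 ln(1 − 0.610065) = −0.75 ln(0.389935)
  = −0.75 × (-0.941775) = 0.706331 substitutions/site.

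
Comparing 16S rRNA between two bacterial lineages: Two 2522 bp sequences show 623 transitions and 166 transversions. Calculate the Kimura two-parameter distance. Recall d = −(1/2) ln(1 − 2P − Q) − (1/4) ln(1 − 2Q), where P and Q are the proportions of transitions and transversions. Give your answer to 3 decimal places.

0.446

P = 623/2522 ≈ 0.247026 and Q = 166/2522 ≈ 0.065821.
Under the Kimura two-parameter model, d = −½ ln(1 − 2P − Q) − ¼ ln(1 − 2Q).
1 − 2P − Q = 0.440127, giving −½ ln(0.440127) = 0.410346.
1 − 2Q = 0.868358, giving −¼ ln(0.868358) = 0.035288.
d = 0.410346 + 0.035288 = 0.445634.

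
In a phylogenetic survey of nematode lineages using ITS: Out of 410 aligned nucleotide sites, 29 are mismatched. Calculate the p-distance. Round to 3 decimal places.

p = 29/410 = 0.070731… ≈ 0.071 (to 3 d.p.).

0.071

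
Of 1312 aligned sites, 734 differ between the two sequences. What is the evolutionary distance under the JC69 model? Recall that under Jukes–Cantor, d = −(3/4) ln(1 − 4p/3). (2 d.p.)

p = 734/1312 ≈ 0.559451.
d = −(3/4) ln(1 − 4p/3) = −0.75 ln(1 − 0.745935) = −0.75 ln(0.254065)
  = −0.75 × (-1.370165) = 1.027624 substitutions/site.

1.03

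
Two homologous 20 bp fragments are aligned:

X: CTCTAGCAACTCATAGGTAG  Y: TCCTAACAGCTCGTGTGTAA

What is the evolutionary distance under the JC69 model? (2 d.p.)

0.57

The sequences differ at 8 of 20 sites (1, 2, 6, 9, 13, 15, 16, 20), so p = 8/20 = 0.4.
d = −(3/4) ln(1 − 4p/3) = −0.75 ln(1 − 0.533333) = −0.75 ln(0.466667)
  = −0.75 × (-0.762139) = 0.571604 substitutions/site.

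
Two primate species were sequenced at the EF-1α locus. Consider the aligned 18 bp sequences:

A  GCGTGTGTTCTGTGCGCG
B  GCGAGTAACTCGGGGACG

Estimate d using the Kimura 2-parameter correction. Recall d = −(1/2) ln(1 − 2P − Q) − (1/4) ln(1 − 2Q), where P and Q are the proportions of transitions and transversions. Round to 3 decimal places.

Of 18 sites, 5 differences are transitions and 4 are transversions, so P = 5/18 ≈ 0.277778 and Q = 4/18 ≈ 0.222222.
Under the Kimura two-parameter model, d = −½ ln(1 − 2P − Q) − ¼ ln(1 − 2Q).
1 − 2P − Q = 0.222222, giving −½ ln(0.222222) = 0.752039.
1 − 2Q = 0.555556, giving −¼ ln(0.555556) = 0.146946.
d = 0.752039 + 0.146946 = 0.898985.

0.899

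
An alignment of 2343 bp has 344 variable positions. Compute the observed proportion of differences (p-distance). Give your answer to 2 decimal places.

p = 344/2343 = 0.146820… ≈ 0.15 (to 2 d.p.).

0.15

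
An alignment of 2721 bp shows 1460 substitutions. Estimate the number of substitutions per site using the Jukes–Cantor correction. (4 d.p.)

p = 1460/2721 ≈ 0.536567.
d = −(3/4) ln(1 − 4p/3) = −0.75 ln(1 − 0.715423) = −0.75 ln(0.284577)
  = −0.75 × (-1.256751) = 0.942563 substitutions/site.

0.9426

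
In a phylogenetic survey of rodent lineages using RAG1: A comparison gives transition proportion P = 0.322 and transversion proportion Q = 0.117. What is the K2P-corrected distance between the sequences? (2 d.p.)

Under the Kimura two-parameter model, d = −½ ln(1 − 2P − Q) − ¼ ln(1 − 2Q).
1 − 2P − Q = 0.239, giving −½ ln(0.239) = 0.715646.
1 − 2Q = 0.766, giving −¼ ln(0.766) = 0.066643.
d = 0.715646 + 0.066643 = 0.782289.

0.78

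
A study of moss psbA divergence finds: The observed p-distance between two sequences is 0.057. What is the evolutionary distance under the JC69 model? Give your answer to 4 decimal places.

d = −(3/4) ln(1 − 4p/3) = −0.75 ln(1 − 0.076) = −0.75 ln(0.924)
  = −0.75 × (-0.079043) = 0.059282 substitutions/site.

0.0593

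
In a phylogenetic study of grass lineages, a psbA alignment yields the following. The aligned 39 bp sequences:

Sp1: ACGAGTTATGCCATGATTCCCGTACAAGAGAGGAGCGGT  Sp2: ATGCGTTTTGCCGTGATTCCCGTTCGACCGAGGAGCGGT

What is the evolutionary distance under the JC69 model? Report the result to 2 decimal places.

The sequences differ at 8 of 39 sites (2, 4, 8, 13, 24, 26, 28, 29), so p = 8/39 ≈ 0.205128.
d = −(3/4) ln(1 − 4p/3) = −0.75 ln(1 − 0.273504) = −0.75 ln(0.726496)
  = −0.75 × (-0.319522) = 0.239642 substitutions/site.

0.24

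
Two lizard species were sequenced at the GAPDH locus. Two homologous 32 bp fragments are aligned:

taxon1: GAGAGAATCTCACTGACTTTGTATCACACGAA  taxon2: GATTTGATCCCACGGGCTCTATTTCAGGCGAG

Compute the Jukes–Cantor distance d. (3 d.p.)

0.585

The sequences differ at 13 of 32 sites, so p = 13/32 = 0.40625.
d = −(3/4) ln(1 − 4p/3) = −0.75 ln(1 − 0.541667) = −0.75 ln(0.458333)
  = −0.75 × (-0.780159) = 0.585119 substitutions/site.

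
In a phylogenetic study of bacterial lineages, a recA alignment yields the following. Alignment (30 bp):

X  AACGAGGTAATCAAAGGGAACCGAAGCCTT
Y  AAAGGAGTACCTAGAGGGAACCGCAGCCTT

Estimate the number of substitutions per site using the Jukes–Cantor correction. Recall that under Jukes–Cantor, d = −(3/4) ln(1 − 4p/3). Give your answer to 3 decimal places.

0.330

The sequences differ at 8 of 30 sites (3, 5, 6, 10, 11, 12, 14, 24), so p = 8/30 ≈ 0.266667.
d = −(3/4) ln(1 − 4p/3) = −0.75 ln(1 − 0.355556) = −0.75 ln(0.644444)
  = −0.75 × (-0.439367) = 0.329525 substitutions/site.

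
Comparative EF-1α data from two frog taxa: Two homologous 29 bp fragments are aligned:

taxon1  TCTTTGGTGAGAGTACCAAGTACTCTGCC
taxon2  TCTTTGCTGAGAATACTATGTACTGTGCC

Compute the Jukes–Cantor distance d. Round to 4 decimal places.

0.1959

The sequences differ at 5 of 29 sites (7, 13, 17, 19, 25), so p = 5/29 ≈ 0.172414.
d = −(3/4) ln(1 − 4p/3) = −0.75 ln(1 − 0.229885) = −0.75 ln(0.770115)
  = −0.75 × (-0.261215) = 0.195911 substitutions/site.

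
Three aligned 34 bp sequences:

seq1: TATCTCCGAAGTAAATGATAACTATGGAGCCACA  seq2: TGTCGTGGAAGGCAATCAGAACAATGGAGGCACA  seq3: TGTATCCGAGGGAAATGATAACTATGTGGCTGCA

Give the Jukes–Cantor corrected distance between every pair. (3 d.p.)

seq1–seq2: 10/34 sites differ → p ≈ 0.294118, d = −0.75 ln(1 − 0.392157) = 0.373379 ≈ 0.373.
seq1–seq3: 8/34 sites differ → p ≈ 0.235294, d = −0.75 ln(1 − 0.313725) = 0.282358 ≈ 0.282.
seq2–seq3: 14/34 sites differ → p ≈ 0.411765, d = −0.75 ln(1 − 0.54902) = 0.597249 ≈ 0.597.

d(seq1,seq2) = 0.373, d(seq1,seq3) = 0.282, d(seq2,seq3) = 0.597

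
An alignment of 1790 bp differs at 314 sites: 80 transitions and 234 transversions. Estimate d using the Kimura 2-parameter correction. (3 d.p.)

P = 80/1790 ≈ 0.044693 and Q = 234/1790 ≈ 0.130726.
Under the Kimura two-parameter model, d = −½ ln(1 − 2P − Q) − ¼ ln(1 − 2Q).
1 − 2P − Q = 0.779888, giving −½ ln(0.779888) = 0.124302.
1 − 2Q = 0.738548, giving −¼ ln(0.738548) = 0.075767.
d = 0.124302 + 0.075767 = 0.200069.

0.200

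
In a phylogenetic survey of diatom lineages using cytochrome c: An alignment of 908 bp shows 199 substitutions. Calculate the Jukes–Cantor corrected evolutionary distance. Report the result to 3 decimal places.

0.259

p = 199/908 ≈ 0.219163.
d = −(3/4) ln(1 − 4p/3) = −0.75 ln(1 − 0.292217) = −0.75 ln(0.707783)
  = −0.75 × (-0.345618) = 0.259214 substitutions/site.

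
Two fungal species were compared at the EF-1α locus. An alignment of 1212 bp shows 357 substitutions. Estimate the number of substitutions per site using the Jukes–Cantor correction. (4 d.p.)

0.3741

p = 357/1212 ≈ 0.294554.
d = −(3/4) ln(1 − 4p/3) = −0.75 ln(1 − 0.392739) = −0.75 ln(0.607261)
  = −0.75 × (-0.498797) = 0.374098 substitutions/site.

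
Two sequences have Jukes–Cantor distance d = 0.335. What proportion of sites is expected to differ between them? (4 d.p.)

p = (3/4)(1 − e^(−4d/3)) = 0.75 × (1 − e^(-0.446667)) = 0.75 × (1 − 0.639757) = 0.270182.

0.2702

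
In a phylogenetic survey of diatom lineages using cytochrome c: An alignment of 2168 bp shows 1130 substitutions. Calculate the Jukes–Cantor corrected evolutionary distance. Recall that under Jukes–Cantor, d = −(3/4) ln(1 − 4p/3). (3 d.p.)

p = 1130/2168 ≈ 0.521218.
d = −(3/4) ln(1 − 4p/3) = −0.75 ln(1 − 0.694957) = −0.75 ln(0.305043)
  = −0.75 × (-1.187303) = 0.890477 substitutions/site.

0.890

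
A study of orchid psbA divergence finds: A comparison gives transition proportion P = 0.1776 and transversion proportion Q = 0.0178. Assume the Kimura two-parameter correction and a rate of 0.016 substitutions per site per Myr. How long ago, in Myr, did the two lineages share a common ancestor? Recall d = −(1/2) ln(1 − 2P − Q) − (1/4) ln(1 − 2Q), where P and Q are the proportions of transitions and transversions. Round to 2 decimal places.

Under the Kimura two-parameter model, d = −½ ln(1 − 2P − Q) − ¼ ln(1 − 2Q).
1 − 2P − Q = 0.627, giving −½ ln(0.627) = 0.233404.
1 − 2Q = 0.9644, giving −¼ ln(0.9644) = 0.009062.
d = 0.233404 + 0.009062 = 0.242466.
Under a molecular clock d = 2μt, so t = d/(2μ) = 0.242466 / (2 × 0.016) = 7.58 Myr.

7.58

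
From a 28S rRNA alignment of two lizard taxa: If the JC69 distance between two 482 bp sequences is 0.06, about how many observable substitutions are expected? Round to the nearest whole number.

28

Invert JC69: p = (3/4)(1 − e^(−4d/3)) = 0.75 × (1 − e^(-0.08)) = 0.75 × (1 − 0.923116) = 0.057663.
Expected differing sites = pL ≈ 0.057663 × 482 = 27.793566 ≈ 28.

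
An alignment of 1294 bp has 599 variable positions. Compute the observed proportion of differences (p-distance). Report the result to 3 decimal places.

p = 599/1294 = 0.462905… ≈ 0.463 (to 3 d.p.).

0.463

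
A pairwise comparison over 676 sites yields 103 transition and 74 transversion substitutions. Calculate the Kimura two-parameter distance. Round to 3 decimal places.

0.329

P = 103/676 ≈ 0.152367 and Q = 74/676 ≈ 0.109467.
Under the Kimura two-parameter model, d = −½ ln(1 − 2P − Q) − ¼ ln(1 − 2Q).
1 − 2P − Q = 0.585799, giving −½ ln(0.585799) = 0.267389.
1 − 2Q = 0.781066, giving −¼ ln(0.781066) = 0.061774.
d = 0.267389 + 0.061774 = 0.329163.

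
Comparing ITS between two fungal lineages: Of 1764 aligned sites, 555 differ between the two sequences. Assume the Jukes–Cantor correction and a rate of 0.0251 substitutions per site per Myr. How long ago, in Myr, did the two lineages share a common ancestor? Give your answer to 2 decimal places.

p = 555/1764 ≈ 0.314626.
d = −(3/4) ln(1 − 4p/3) = −0.75 ln(1 − 0.419501) = −0.75 ln(0.580499)
  = −0.75 × (-0.543867) = 0.407900 substitutions/site.
Under a molecular clock d = 2μt, so t = d/(2μ) = 0.407900 / (2 × 0.0251) = 8.13 Myr.

8.13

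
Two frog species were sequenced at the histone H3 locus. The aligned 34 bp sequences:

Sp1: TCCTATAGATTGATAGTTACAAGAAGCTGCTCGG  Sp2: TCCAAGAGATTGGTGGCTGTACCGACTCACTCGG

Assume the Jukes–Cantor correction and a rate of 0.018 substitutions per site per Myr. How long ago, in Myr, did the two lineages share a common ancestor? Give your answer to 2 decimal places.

16.59

The sequences differ at 14 of 34 sites, so p = 14/34 ≈ 0.411765.
d = −(3/4) ln(1 − 4p/3) = −0.75 ln(1 − 0.54902) = −0.75 ln(0.45098)
  = −0.75 × (-0.796332) = 0.597249 substitutions/site.
Under a molecular clock d = 2μt, so t = d/(2μ) = 0.597249 / (2 × 0.018) = 16.59 Myr.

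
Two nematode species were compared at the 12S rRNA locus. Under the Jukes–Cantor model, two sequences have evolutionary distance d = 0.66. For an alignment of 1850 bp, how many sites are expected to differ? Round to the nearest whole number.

812

Invert JC69: p = (3/4)(1 − e^(−4d/3)) = 0.75 × (1 − e^(-0.88)) = 0.75 × (1 − 0.414783) = 0.438913.
Expected differing sites = pL ≈ 0.438913 × 1850 = 811.98905 ≈ 812.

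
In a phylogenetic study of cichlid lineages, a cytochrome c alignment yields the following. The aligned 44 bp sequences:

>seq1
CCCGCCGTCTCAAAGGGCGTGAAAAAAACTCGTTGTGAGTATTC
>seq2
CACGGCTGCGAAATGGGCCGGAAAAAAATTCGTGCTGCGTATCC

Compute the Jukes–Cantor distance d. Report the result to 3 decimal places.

0.414

The sequences differ at 14 of 44 sites, so p = 14/44 ≈ 0.318182.
d = −(3/4) ln(1 − 4p/3) = −0.75 ln(1 − 0.424243) = −0.75 ln(0.575757)
  = −0.75 × (-0.552070) = 0.414053 substitutions/site.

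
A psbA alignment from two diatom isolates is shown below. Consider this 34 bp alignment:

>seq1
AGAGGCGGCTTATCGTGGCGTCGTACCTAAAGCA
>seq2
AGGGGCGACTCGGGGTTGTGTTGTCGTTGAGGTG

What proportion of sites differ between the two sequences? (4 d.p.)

0.4706

The sequences differ at 16 of 34 positions.
p = 16/34 = 0.470588… ≈ 0.4706 (to 4 d.p.).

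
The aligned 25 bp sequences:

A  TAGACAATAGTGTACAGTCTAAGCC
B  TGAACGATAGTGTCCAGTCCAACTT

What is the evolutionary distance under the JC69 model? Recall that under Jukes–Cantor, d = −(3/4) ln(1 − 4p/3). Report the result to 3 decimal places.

The sequences differ at 8 of 25 sites (2, 3, 6, 14, 20, 23, 24, 25), so p = 8/25 = 0.32.
d = −(3/4) ln(1 − 4p/3) = −0.75 ln(1 − 0.426667) = −0.75 ln(0.573333)
  = −0.75 × (-0.556289) = 0.417217 substitutions/site.

0.417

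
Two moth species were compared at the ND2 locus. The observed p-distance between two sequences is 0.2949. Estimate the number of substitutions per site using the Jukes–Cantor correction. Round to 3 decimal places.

0.375

d = −(3/4) ln(1 − 4p/3) = −0.75 ln(1 − 0.3932) = −0.75 ln(0.6068)
  = −0.75 × (-0.499556) = 0.374667 substitutions/site.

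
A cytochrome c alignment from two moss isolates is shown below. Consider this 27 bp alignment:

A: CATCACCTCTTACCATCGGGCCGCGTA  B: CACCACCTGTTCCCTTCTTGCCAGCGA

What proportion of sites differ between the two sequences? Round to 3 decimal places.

The sequences differ at 10 of 27 positions (sites 3, 9, 12, 15, 18, 19, 23, 24, 25, 26).
p = 10/27 = 0.370370… ≈ 0.370 (to 3 d.p.).

0.370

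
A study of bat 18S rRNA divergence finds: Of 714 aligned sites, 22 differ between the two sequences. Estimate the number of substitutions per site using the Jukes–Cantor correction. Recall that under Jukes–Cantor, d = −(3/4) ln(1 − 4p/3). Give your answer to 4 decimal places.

p = 22/714 ≈ 0.030812.
d = −(3/4) ln(1 − 4p/3) = −0.75 ln(1 − 0.041083) = −0.75 ln(0.958917)
  = −0.75 × (-0.041951) = 0.031463 substitutions/site.

0.0315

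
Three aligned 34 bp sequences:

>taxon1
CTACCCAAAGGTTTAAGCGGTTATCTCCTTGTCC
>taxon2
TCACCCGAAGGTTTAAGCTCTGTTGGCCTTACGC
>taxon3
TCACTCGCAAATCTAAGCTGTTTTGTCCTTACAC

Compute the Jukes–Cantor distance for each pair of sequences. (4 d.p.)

d(taxon1,taxon2) = 0.4770, d(taxon1,taxon3) = 0.5972, d(taxon2,taxon3) = 0.3265

taxon1–taxon2: 12/34 sites differ → p ≈ 0.352941, d = −0.75 ln(1 − 0.470588) = 0.476991 ≈ 0.4770.
taxon1–taxon3: 14/34 sites differ → p ≈ 0.411765, d = −0.75 ln(1 − 0.54902) = 0.597249 ≈ 0.5972.
taxon2–taxon3: 9/34 sites differ → p ≈ 0.264706, d = −0.75 ln(1 − 0.352941) = 0.326488 ≈ 0.3265.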